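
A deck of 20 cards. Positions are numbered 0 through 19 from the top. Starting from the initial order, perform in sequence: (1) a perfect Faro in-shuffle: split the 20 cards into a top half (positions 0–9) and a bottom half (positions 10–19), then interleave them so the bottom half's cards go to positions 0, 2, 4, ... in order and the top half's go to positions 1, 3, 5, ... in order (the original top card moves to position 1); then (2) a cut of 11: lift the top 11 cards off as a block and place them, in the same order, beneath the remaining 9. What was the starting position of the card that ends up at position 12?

1

Undo the operations in reverse order, starting from position 12:
  undo op 2 (cut 11): 12 ← 3
  undo op 1 (in-shuffle, from top half): 3 ← 1
So the card at position 12 came from original position 1.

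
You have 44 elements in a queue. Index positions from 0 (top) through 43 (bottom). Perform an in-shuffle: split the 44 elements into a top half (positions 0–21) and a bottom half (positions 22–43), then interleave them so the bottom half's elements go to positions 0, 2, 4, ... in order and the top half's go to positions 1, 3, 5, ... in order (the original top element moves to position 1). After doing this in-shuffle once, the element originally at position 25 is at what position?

Track the element's position through each in-shuffle:
25 → 6

6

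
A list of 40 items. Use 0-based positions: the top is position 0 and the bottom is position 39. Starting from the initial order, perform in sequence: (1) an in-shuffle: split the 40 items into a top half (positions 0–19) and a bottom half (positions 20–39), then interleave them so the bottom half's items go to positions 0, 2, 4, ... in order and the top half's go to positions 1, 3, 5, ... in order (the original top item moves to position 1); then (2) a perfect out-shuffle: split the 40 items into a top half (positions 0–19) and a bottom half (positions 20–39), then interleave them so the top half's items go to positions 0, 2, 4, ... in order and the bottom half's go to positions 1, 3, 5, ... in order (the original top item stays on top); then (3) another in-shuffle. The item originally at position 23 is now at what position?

25

Track the item from position 23 forward through each operation:
  after op 1 (in-shuffle): 23 → 6
  after op 2 (out-shuffle): 6 → 12
  after op 3 (in-shuffle): 12 → 25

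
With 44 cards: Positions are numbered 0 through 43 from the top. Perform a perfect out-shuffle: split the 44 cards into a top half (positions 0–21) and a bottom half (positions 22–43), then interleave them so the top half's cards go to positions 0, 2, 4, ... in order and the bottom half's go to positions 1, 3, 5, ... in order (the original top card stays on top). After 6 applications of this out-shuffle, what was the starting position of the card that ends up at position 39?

Work backwards from position 39, undoing one out-shuffle at a time:
39 ← 41 ← 42 ← 21 ← 32 ← 16 ← 8
So the card now at position 39 started at position 8.

8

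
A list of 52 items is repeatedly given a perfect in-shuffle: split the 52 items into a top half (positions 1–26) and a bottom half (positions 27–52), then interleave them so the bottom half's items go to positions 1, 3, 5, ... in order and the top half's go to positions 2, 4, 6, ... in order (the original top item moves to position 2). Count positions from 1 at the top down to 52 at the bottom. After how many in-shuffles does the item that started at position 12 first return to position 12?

Follow position 12 under repeated in-shuffles:
12 → 24 → 48 → 43 → 33 → 13 → 26 → 52 → ... → 12 (length 52)
It first returns after 52 in-shuffles.

52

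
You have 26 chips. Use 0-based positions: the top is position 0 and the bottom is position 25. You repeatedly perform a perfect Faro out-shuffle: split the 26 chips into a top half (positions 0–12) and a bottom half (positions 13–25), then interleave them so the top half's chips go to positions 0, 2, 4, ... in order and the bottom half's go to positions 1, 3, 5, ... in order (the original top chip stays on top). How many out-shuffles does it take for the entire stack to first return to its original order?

20

The out-shuffle permutes the 26 positions with cycle lengths [1, 1, 4, 20].
Every chip is home exactly when every cycle has completed a whole number of laps, i.e. after lcm(1, 4, 20) = 20 out-shuffles.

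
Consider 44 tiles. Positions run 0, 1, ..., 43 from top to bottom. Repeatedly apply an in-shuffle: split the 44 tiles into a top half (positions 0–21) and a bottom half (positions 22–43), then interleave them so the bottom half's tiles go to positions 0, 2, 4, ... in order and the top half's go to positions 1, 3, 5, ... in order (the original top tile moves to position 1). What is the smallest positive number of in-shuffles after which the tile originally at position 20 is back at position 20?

Follow position 20 under repeated in-shuffles:
20 → 41 → 38 → 32 → 20
It first returns after 4 in-shuffles.

4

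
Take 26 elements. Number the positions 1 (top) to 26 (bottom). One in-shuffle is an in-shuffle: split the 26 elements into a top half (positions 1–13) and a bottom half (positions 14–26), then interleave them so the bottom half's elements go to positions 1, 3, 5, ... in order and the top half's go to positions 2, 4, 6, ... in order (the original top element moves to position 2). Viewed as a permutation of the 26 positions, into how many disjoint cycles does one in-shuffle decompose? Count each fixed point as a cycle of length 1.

Trace each unvisited position around until it returns:
(1 2 4 8 16 5 ... len 18) (3 6 12 24 21 15) (9 18)
3 cycles in total.

3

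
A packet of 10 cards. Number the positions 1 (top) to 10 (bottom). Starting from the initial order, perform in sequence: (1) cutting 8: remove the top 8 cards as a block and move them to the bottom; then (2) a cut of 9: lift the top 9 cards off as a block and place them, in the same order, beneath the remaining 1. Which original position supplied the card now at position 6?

3

Undo the operations in reverse order, starting from position 6:
  undo op 2 (cut 9): 6 ← 5
  undo op 1 (cut 8): 5 ← 3
So the card at position 6 came from original position 3.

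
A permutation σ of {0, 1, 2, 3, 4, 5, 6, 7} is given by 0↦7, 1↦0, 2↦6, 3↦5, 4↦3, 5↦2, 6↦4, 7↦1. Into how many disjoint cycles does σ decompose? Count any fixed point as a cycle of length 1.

Cycle decomposition: (0 7 1) (2 6 4 3 5).
2 cycles.

2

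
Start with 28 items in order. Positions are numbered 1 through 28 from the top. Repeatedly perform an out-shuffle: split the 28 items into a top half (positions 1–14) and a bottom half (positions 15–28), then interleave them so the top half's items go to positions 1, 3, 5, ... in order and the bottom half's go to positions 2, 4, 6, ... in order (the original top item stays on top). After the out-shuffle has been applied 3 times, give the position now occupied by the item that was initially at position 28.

Position 28 is a fixed point of every out-shuffle, so the item never moves.

28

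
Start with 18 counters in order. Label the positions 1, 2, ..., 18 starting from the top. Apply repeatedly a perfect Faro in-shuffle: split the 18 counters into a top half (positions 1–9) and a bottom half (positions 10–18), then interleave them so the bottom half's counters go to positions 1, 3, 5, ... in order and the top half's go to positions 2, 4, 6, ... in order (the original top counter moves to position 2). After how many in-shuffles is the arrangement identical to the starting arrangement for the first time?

18

The in-shuffle permutes the 18 positions with cycle lengths [18].
Every counter is home exactly when every cycle has completed a whole number of laps, i.e. after lcm(18) = 18 in-shuffles.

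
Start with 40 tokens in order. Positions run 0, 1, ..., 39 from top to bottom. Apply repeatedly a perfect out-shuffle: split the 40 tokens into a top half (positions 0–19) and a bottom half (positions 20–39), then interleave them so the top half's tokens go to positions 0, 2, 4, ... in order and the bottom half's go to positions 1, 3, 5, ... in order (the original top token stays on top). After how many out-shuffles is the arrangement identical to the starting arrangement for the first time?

The out-shuffle permutes the 40 positions with cycle lengths [1, 1, 2, 12, 12, 12].
Every token is home exactly when every cycle has completed a whole number of laps, i.e. after lcm(1, 2, 12) = 12 out-shuffles.

12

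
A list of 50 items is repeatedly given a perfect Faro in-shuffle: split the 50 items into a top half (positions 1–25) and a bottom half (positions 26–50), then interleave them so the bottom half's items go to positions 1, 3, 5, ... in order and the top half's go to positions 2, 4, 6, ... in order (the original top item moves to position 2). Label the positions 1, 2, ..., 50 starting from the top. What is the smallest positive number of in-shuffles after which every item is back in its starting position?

8

The in-shuffle permutes the 50 positions with cycle lengths [2, 8, 8, 8, 8, 8, 8].
Every item is home exactly when every cycle has completed a whole number of laps, i.e. after lcm(2, 8) = 8 in-shuffles.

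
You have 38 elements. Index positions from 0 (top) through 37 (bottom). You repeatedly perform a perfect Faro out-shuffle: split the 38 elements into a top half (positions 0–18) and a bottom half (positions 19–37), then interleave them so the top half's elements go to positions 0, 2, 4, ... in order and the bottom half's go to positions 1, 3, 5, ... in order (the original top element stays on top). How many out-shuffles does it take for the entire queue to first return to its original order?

36

The out-shuffle permutes the 38 positions with cycle lengths [1, 1, 36].
Every element is home exactly when every cycle has completed a whole number of laps, i.e. after lcm(1, 36) = 36 out-shuffles.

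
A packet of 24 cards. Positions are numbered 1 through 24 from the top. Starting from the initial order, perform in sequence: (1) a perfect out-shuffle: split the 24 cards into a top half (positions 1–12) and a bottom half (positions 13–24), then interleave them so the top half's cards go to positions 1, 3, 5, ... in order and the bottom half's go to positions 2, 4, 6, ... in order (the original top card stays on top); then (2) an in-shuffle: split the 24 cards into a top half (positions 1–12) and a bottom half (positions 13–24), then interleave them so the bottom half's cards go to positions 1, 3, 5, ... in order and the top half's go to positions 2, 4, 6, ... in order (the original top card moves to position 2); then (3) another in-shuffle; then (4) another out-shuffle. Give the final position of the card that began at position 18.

Track the card from position 18 forward through each operation:
  after op 1 (out-shuffle): 18 → 12
  after op 2 (in-shuffle): 12 → 24
  after op 3 (in-shuffle): 24 → 23
  after op 4 (out-shuffle): 23 → 22

22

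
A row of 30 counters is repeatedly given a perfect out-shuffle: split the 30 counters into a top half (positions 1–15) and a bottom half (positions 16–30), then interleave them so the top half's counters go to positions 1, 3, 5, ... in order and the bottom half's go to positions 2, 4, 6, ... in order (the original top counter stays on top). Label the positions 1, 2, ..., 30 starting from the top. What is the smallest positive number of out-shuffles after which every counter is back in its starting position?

28

The out-shuffle permutes the 30 positions with cycle lengths [1, 1, 28].
Every counter is home exactly when every cycle has completed a whole number of laps, i.e. after lcm(1, 28) = 28 out-shuffles.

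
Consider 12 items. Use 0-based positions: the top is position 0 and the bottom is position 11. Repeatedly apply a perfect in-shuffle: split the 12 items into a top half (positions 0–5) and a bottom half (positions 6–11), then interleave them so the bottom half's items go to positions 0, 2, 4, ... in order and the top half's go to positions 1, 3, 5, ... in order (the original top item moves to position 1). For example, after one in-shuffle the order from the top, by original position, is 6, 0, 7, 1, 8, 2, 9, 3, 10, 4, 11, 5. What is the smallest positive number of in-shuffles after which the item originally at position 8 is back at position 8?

12

Follow position 8 under repeated in-shuffles:
8 → 4 → 9 → 6 → 0 → 1 → 3 → 7 → 2 → 5 → 11 → 10 → 8
It first returns after 12 in-shuffles.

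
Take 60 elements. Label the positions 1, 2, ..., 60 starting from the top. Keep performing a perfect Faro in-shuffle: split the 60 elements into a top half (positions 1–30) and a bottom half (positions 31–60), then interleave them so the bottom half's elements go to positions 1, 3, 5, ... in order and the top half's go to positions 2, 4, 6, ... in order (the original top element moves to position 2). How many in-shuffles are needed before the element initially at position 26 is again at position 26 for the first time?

60

Follow position 26 under repeated in-shuffles:
26 → 52 → 43 → 25 → 50 → 39 → 17 → 34 → ... → 26 (length 60)
It first returns after 60 in-shuffles.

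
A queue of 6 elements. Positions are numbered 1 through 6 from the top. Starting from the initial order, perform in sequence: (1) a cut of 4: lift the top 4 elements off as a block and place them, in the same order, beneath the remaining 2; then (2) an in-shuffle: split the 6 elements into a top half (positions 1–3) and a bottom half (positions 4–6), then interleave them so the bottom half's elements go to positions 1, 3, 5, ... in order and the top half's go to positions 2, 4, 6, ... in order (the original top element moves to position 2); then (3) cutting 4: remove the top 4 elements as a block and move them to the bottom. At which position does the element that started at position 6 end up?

Track the element from position 6 forward through each operation:
  after op 1 (cut 4): 6 → 2
  after op 2 (in-shuffle): 2 → 4
  after op 3 (cut 4): 4 → 6

6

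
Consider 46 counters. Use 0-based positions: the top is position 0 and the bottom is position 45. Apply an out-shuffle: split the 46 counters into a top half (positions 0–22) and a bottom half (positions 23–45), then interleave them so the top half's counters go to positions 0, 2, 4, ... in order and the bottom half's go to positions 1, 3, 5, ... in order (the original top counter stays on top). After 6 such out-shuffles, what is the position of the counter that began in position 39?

21

Track the counter's position through each out-shuffle:
39 → 33 → 21 → 42 → 39 → 33 → 21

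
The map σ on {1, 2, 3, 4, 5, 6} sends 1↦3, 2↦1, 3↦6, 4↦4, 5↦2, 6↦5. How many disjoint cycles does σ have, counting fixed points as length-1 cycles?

2

Cycle decomposition: (1 3 6 5 2) (4).
2 cycles.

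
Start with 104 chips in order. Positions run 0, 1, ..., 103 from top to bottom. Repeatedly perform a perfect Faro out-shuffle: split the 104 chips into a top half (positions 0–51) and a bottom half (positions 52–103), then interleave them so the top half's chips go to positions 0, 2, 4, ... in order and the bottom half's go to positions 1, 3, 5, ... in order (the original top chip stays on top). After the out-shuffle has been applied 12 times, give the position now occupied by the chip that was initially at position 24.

Track the chip's position through each out-shuffle:
24 → 48 → 96 → 89 → 75 → 47 → 94 → 85 → 67 → 31 → 62 → 21 → 42

42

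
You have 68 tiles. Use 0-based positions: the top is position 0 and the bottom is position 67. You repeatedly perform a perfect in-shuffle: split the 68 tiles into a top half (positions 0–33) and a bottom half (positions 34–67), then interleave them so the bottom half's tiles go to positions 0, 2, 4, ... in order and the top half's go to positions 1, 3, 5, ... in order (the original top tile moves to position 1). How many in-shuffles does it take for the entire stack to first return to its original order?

22

The in-shuffle permutes the 68 positions with cycle lengths [2, 11, 11, 22, 22].
Every tile is home exactly when every cycle has completed a whole number of laps, i.e. after lcm(2, 11, 22) = 22 in-shuffles.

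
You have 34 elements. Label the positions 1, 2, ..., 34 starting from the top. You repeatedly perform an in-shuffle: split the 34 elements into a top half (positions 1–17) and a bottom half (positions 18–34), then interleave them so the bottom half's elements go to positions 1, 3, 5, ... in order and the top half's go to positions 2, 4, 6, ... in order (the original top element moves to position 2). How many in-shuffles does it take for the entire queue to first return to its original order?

The in-shuffle permutes the 34 positions with cycle lengths [3, 3, 4, 12, 12].
Every element is home exactly when every cycle has completed a whole number of laps, i.e. after lcm(3, 4, 12) = 12 in-shuffles.

12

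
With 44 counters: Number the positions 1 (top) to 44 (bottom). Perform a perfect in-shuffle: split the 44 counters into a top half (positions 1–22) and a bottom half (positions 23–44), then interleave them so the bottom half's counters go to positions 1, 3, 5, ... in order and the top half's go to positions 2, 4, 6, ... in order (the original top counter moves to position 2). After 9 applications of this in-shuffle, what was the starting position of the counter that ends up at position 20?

Work backwards from position 20, undoing one in-shuffle at a time:
20 ← 10 ← 5 ← 25 ← 35 ← 40 ← 20 ← 10 ← 5 ← 25
So the counter now at position 20 started at position 25.

25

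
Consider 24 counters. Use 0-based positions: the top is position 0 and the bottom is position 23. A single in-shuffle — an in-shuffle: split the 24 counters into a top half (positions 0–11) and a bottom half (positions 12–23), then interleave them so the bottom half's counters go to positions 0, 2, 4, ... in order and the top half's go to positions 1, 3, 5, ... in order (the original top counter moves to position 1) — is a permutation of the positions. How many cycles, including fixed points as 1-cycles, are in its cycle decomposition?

Trace each unvisited position around until it returns:
(0 1 3 7 15 6 ... len 20) (4 9 19 14)
2 cycles in total.

2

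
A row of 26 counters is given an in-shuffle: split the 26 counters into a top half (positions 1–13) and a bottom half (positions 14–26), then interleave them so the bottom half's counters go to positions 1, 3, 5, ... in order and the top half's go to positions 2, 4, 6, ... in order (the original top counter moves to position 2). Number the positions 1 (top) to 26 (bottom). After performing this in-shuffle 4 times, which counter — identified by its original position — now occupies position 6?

Work backwards from position 6, undoing one in-shuffle at a time:
6 ← 3 ← 15 ← 21 ← 24
So the counter now at position 6 started at position 24.

24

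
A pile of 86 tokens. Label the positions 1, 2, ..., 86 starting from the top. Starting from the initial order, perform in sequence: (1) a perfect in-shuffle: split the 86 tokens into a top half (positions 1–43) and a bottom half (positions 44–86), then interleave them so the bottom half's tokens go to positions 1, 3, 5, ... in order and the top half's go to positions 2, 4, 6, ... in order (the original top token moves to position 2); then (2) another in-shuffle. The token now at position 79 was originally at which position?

85

Undo the operations in reverse order, starting from position 79:
  undo op 2 (in-shuffle, from bottom half): 79 ← 83
  undo op 1 (in-shuffle, from bottom half): 83 ← 85
So the token at position 79 came from original position 85.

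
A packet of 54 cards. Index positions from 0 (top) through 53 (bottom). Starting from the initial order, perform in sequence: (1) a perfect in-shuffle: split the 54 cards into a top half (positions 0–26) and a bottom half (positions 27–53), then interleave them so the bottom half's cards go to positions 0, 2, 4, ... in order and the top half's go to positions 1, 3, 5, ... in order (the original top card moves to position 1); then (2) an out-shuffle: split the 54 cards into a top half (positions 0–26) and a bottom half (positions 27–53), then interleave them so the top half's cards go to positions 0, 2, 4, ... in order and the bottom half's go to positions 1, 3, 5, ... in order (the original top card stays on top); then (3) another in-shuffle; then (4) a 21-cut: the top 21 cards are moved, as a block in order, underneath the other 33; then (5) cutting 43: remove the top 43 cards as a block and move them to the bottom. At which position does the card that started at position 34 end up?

Track the card from position 34 forward through each operation:
  after op 1 (in-shuffle): 34 → 14
  after op 2 (out-shuffle): 14 → 28
  after op 3 (in-shuffle): 28 → 2
  after op 4 (cut 21): 2 → 35
  after op 5 (cut 43): 35 → 46

46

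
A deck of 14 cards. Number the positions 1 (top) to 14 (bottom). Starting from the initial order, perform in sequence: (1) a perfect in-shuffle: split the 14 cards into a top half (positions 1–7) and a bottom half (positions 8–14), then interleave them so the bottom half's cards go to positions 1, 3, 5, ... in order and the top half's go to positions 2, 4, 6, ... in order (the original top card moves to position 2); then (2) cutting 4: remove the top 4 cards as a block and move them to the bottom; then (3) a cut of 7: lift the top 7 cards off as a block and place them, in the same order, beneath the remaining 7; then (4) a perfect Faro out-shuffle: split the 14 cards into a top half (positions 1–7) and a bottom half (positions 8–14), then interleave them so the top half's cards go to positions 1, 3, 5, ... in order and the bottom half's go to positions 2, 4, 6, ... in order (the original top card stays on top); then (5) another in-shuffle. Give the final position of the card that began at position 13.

Track the card from position 13 forward through each operation:
  after op 1 (in-shuffle): 13 → 11
  after op 2 (cut 4): 11 → 7
  after op 3 (cut 7): 7 → 14
  after op 4 (out-shuffle): 14 → 14
  after op 5 (in-shuffle): 14 → 13

13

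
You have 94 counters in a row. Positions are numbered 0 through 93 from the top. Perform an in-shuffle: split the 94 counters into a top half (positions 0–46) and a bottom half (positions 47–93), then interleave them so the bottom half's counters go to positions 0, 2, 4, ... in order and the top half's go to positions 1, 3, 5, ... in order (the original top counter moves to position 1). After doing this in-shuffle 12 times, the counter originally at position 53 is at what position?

Track the counter's position through each in-shuffle:
53 → 12 → 25 → 51 → 8 → 17 → 35 → 71 → 48 → 2 → 5 → 11 → 23

23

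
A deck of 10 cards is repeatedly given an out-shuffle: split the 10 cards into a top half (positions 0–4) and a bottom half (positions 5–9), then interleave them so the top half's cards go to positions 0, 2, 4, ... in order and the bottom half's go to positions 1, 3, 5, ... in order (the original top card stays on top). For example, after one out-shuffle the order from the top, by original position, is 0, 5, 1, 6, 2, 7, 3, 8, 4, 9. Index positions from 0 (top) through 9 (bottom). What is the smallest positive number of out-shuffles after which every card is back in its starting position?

The out-shuffle permutes the 10 positions with cycle lengths [1, 1, 2, 6].
Every card is home exactly when every cycle has completed a whole number of laps, i.e. after lcm(1, 2, 6) = 6 out-shuffles.

6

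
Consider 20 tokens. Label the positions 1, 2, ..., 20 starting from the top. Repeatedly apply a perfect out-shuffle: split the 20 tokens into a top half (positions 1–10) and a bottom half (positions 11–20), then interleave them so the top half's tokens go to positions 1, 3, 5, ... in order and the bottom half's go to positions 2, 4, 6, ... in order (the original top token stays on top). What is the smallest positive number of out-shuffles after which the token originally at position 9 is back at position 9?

Follow position 9 under repeated out-shuffles:
9 → 17 → 14 → 8 → 15 → 10 → 19 → 18 → 16 → 12 → 4 → 7 → 13 → 6 → 11 → 2 → 3 → 5 → 9
It first returns after 18 out-shuffles.

18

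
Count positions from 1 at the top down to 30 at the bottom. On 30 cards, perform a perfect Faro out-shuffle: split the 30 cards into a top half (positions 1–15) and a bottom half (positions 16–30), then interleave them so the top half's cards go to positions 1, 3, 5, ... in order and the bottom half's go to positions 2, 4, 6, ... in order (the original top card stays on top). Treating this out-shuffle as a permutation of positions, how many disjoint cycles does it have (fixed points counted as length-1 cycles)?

3

Trace each unvisited position around until it returns:
(1) (2 3 5 9 17 4 ... len 28) (30)
3 cycles in total.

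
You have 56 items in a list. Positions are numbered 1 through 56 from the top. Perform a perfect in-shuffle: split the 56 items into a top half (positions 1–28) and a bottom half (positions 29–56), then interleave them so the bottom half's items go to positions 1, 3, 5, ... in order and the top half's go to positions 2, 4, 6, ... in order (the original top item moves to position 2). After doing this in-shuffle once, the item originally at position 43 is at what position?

29

Track the item's position through each in-shuffle:
43 → 29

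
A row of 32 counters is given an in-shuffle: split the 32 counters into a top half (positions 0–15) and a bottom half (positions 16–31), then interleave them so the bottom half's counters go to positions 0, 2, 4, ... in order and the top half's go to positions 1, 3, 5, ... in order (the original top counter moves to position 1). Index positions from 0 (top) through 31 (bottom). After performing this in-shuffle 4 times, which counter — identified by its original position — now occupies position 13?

Work backwards from position 13, undoing one in-shuffle at a time:
13 ← 6 ← 19 ← 9 ← 4
So the counter now at position 13 started at position 4.

4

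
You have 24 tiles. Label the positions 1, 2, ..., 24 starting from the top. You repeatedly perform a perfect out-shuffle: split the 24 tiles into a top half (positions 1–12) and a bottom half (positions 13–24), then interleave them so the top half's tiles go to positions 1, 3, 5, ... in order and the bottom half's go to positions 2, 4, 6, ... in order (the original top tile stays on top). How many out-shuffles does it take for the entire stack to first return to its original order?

The out-shuffle permutes the 24 positions with cycle lengths [1, 1, 11, 11].
Every tile is home exactly when every cycle has completed a whole number of laps, i.e. after lcm(1, 11) = 11 out-shuffles.

11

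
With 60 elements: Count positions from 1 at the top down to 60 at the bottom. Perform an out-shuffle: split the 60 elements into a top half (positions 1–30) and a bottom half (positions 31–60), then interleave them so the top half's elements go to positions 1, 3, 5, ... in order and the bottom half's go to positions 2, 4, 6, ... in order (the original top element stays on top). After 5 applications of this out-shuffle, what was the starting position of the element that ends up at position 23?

57

Work backwards from position 23, undoing one out-shuffle at a time:
23 ← 12 ← 36 ← 48 ← 54 ← 57
So the element now at position 23 started at position 57.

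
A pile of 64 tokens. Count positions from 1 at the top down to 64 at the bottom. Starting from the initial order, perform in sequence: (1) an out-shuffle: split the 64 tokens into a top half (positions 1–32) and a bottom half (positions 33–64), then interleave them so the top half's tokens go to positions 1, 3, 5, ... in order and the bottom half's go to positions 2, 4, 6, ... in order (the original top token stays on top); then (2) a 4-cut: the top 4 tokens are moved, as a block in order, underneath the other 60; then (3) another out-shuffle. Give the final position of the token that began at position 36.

7

Track the token from position 36 forward through each operation:
  after op 1 (out-shuffle): 36 → 8
  after op 2 (cut 4): 8 → 4
  after op 3 (out-shuffle): 4 → 7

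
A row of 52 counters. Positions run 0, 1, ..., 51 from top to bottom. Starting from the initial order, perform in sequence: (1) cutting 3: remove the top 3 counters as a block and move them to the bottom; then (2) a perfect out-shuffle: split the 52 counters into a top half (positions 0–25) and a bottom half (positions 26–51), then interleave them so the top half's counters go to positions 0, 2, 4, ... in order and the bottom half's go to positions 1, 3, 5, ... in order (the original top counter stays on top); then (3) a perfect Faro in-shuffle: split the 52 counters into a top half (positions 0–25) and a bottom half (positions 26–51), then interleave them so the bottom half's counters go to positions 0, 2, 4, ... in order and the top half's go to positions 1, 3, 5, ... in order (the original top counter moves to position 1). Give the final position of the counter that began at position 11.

33

Track the counter from position 11 forward through each operation:
  after op 1 (cut 3): 11 → 8
  after op 2 (out-shuffle): 8 → 16
  after op 3 (in-shuffle): 16 → 33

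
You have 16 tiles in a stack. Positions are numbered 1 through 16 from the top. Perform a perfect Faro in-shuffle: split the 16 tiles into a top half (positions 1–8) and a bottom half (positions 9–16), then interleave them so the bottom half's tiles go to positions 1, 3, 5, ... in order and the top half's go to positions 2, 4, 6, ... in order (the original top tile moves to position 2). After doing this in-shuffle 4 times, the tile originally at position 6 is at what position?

Track the tile's position through each in-shuffle:
6 → 12 → 7 → 14 → 11

11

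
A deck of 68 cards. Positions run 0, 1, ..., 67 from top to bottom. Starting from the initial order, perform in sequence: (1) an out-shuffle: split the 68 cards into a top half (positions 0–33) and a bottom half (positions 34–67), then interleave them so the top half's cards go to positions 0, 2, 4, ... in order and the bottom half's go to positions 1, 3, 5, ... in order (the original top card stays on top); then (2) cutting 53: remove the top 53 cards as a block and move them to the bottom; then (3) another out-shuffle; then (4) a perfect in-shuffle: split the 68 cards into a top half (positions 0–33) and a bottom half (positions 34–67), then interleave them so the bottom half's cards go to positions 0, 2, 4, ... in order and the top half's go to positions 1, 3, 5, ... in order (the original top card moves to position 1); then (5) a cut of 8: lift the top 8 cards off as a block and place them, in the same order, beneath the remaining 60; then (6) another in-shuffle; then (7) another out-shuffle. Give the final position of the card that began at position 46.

Track the card from position 46 forward through each operation:
  after op 1 (out-shuffle): 46 → 25
  after op 2 (cut 53): 25 → 40
  after op 3 (out-shuffle): 40 → 13
  after op 4 (in-shuffle): 13 → 27
  after op 5 (cut 8): 27 → 19
  after op 6 (in-shuffle): 19 → 39
  after op 7 (out-shuffle): 39 → 11

11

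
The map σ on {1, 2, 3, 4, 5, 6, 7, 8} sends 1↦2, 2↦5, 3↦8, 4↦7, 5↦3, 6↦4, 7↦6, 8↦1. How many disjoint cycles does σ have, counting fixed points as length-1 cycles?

2

Cycle decomposition: (1 2 5 3 8) (4 7 6).
2 cycles.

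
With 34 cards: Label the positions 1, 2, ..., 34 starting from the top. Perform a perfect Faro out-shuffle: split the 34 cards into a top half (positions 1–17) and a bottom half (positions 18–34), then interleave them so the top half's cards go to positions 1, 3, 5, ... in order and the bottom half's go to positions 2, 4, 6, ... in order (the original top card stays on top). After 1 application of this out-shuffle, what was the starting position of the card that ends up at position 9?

Work backwards from position 9, undoing one out-shuffle at a time:
9 ← 5
So the card now at position 9 started at position 5.

5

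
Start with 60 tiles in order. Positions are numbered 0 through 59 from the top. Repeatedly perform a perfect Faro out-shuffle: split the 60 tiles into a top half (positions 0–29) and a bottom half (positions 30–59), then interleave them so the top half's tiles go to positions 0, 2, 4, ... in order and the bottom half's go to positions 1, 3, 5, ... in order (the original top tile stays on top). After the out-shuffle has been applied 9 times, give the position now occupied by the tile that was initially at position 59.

Position 59 is a fixed point of every out-shuffle, so the tile never moves.

59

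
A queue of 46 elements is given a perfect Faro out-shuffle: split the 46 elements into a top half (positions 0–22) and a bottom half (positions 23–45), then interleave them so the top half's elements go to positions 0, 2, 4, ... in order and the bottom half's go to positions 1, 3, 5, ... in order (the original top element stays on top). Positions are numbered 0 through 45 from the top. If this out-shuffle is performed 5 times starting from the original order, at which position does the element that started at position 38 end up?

1

Track the element's position through each out-shuffle:
38 → 31 → 17 → 34 → 23 → 1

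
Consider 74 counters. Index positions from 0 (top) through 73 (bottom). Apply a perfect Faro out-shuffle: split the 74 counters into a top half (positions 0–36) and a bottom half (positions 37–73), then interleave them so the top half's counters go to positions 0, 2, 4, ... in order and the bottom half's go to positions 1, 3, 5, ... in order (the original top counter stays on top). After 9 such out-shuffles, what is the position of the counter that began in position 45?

Track the counter's position through each out-shuffle:
45 → 17 → 34 → 68 → 63 → 53 → 33 → 66 → 59 → 45

45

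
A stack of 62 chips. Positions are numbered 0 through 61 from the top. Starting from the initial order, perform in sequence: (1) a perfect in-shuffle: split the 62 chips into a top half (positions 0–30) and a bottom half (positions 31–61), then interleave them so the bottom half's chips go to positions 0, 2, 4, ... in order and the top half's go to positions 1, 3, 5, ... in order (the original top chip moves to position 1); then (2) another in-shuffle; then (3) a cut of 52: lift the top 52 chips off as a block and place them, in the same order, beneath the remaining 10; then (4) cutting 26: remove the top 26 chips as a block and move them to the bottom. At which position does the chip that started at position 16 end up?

Track the chip from position 16 forward through each operation:
  after op 1 (in-shuffle): 16 → 33
  after op 2 (in-shuffle): 33 → 4
  after op 3 (cut 52): 4 → 14
  after op 4 (cut 26): 14 → 50

50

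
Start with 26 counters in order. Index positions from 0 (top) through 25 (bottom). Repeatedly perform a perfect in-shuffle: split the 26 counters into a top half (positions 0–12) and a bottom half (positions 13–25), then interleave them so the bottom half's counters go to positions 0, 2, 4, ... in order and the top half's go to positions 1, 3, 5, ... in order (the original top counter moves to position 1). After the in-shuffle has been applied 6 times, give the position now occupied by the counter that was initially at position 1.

19

Track the counter's position through each in-shuffle:
1 → 3 → 7 → 15 → 4 → 9 → 19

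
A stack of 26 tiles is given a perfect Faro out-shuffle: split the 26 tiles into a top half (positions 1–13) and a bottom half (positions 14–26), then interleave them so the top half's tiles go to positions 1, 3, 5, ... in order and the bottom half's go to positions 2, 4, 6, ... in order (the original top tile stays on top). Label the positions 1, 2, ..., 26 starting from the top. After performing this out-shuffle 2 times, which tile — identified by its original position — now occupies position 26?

26

Work backwards from position 26, undoing one out-shuffle at a time:
26 ← 26 ← 26
So the tile now at position 26 started at position 26.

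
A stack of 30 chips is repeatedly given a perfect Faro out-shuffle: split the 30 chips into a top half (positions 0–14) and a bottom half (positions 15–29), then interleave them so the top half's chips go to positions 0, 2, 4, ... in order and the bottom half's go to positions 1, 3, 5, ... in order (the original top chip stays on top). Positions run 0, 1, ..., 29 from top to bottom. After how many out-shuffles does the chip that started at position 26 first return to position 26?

Follow position 26 under repeated out-shuffles:
26 → 23 → 17 → 5 → 10 → 20 → 11 → 22 → ... → 26 (length 28)
It first returns after 28 out-shuffles.

28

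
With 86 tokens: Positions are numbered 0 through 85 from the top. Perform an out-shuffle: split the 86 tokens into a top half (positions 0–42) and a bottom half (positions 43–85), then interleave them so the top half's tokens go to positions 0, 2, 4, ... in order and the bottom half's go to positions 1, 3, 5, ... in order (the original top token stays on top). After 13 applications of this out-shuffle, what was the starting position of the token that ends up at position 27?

46

Work backwards from position 27, undoing one out-shuffle at a time:
27 ← 56 ← 28 ← 14 ← 7 ← ... ← 46 (13 steps).
So the token now at position 27 started at position 46.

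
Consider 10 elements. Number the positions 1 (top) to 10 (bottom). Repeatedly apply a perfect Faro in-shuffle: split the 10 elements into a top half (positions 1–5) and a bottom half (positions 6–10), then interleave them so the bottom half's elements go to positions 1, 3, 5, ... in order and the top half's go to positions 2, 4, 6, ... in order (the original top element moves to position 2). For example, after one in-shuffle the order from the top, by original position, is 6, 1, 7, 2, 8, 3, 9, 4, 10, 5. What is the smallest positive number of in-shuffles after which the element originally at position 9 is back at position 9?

Follow position 9 under repeated in-shuffles:
9 → 7 → 3 → 6 → 1 → 2 → 4 → 8 → 5 → 10 → 9
It first returns after 10 in-shuffles.

10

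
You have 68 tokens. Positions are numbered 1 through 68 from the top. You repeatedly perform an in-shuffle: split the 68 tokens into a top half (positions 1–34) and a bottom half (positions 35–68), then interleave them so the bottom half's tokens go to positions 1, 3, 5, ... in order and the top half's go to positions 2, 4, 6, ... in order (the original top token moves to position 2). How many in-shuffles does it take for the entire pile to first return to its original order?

22

The in-shuffle permutes the 68 positions with cycle lengths [2, 11, 11, 22, 22].
Every token is home exactly when every cycle has completed a whole number of laps, i.e. after lcm(2, 11, 22) = 22 in-shuffles.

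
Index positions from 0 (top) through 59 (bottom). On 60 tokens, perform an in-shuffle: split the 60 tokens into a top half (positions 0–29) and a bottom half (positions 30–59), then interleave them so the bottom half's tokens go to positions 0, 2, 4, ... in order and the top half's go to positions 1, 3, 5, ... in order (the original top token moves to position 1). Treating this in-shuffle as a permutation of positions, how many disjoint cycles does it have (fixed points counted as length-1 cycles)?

Trace each unvisited position around until it returns:
(0 1 3 7 15 31 ... len 60)
1 cycle in total.

1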